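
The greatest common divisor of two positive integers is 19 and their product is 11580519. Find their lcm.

609501

Since gcd(p,q)·lcm(p,q) = pq, lcm = 11580519/19 = 609501.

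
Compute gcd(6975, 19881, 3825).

9

6975 = 3² · 5² · 31; 19881 = 3² · 47²; 3825 = 3² · 5² · 17
gcd takes min exponent of each prime: 3² = 9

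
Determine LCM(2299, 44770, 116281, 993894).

90737552730

2299 = 11² · 19; 44770 = 2 · 5 · 11² · 37; 116281 = 11² · 31²; 993894 = 2 · 3 · 11² · 37²
lcm takes max exponent of each prime: 2 · 3 · 5 · 11² · 19 · 31² · 37² = 90737552730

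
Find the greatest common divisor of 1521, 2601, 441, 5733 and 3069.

9

gcd(1521, 2601): 2601 = 1·1521 + 1080; 1521 = 1·1080 + 441; 1080 = 2·441 + 198; 441 = 2·198 + 45; 198 = 4·45 + 18; 45 = 2·18 + 9; 18 = 2·9 + 0 → 9
gcd(9, 441): 441 = 49·9 + 0 → 9
gcd(9, 5733): 5733 = 637·9 + 0 → 9
gcd(9, 3069): 3069 = 341·9 + 0 → 9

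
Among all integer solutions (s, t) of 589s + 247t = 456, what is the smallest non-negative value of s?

10

Euclid: 589 = 2·247 + 95; 247 = 2·95 + 57; 95 = 1·57 + 38; 57 = 1·38 + 19; 38 = 2·19 + 0 → gcd = 19; 456 = 19·24.
Back-substitution yields 589·(-5) + 247·(12) = 19, so one solution is s = -5·24 = -120, t = 12·24 = 288.
Solutions in s differ by 247/19 = 13; the one in [0, 13) is -120 mod 13 = 10.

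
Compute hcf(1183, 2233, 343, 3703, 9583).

7

1183 = 7 · 13²; 2233 = 7 · 11 · 29; 343 = 7³; 3703 = 7 · 23²; 9583 = 7 · 37²
gcd takes min exponent of each prime: 7 = 7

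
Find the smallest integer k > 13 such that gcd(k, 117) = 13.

Multiples of 13 above 13: 13·2, 13·3, … . Need the cofactor coprime to 117/13 = 9.
Checking s = 2, 3, … the first with gcd(s, 9) = 1 is s = 2, giving 26.

26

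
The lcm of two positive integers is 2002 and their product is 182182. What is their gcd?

91

From gcd × lcm = uv: gcd = 182182 / 2002 = 91.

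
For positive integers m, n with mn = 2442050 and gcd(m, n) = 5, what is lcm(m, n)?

For any two positive integers, gcd × lcm equals their product. Hence lcm = 2442050 / 5 = 488410.

488410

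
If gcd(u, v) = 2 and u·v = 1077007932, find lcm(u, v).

For any two positive integers, gcd × lcm equals their product. Hence lcm = 1077007932 / 2 = 538503966.

538503966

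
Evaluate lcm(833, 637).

gcd first: 833 = 1·637 + 196; 637 = 3·196 + 49; 196 = 4·49 + 0 → gcd = 49
lcm = 833·637/gcd = 530621/49 = 10829

10829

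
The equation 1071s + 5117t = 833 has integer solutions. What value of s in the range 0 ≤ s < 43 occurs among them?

Euclid: 5117 = 4·1071 + 833; 1071 = 1·833 + 238; 833 = 3·238 + 119; 238 = 2·119 + 0 → gcd = 119; 833 = 119·7.
Back-substitution yields 1071·(-19) + 5117·(4) = 119, so one solution is s = -19·7 = -133, t = 4·7 = 28.
Solutions in s differ by 5117/119 = 43; the one in [0, 43) is -133 mod 43 = 39.

39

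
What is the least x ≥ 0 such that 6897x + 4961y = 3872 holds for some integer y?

2

gcd(6897, 4961) = 121 (Euclid: 6897 = 1·4961 + 1936; 4961 = 2·1936 + 1089; 1936 = 1·1089 + 847; 1089 = 1·847 + 242; 847 = 3·242 + 121; 242 = 2·121 + 0), and 121 | 3872.
Extended Euclid: 6897·(18) + 4961·(-25) = 121. Scale by 32: x₀ = 576.
General solution x = x₀ + 41t; reducing mod 41 gives x = 2 (and y = -2).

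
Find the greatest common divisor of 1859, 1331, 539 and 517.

11

gcd(1859, 1331): 1859 = 1·1331 + 528; 1331 = 2·528 + 275; 528 = 1·275 + 253; 275 = 1·253 + 22; 253 = 11·22 + 11; 22 = 2·11 + 0 → 11
gcd(11, 539): 539 = 49·11 + 0 → 11
gcd(11, 517): 517 = 47·11 + 0 → 11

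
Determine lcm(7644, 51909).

10174164

7644 = 2² · 3 · 7² · 13; 51909 = 3 · 11³ · 13
max exponents: 2² · 3 · 7² · 11³ · 13 = 10174164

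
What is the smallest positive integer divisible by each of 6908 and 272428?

6908 = 2² · 11 · 157; 272428 = 2² · 13³ · 31
max exponents: 2² · 11 · 13³ · 31 · 157 = 470483156

470483156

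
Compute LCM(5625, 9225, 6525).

5625 = 3² · 5⁴; 9225 = 3² · 5² · 41; 6525 = 3² · 5² · 29
lcm takes max exponent of each prime: 3² · 5⁴ · 29 · 41 = 6688125

6688125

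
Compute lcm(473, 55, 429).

92235

473 = 11 · 43; 55 = 5 · 11; 429 = 3 · 11 · 13
lcm takes max exponent of each prime: 3 · 5 · 11 · 13 · 43 = 92235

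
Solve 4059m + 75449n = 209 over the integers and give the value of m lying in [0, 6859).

6004

gcd(4059, 75449) = 11 (Euclid: 75449 = 18·4059 + 2387; 4059 = 1·2387 + 1672; 2387 = 1·1672 + 715; 1672 = 2·715 + 242; 715 = 2·242 + 231; 242 = 1·231 + 11; 231 = 21·11 + 0), and 11 | 209.
Extended Euclid: 4059·(316) + 75449·(-17) = 11. Scale by 19: m₀ = 6004.
General solution m = m₀ + 6859t; reducing mod 6859 gives m = 6004 (and n = -323).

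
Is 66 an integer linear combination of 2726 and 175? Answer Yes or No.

Yes

gcd(2726, 175): 2726 = 15·175 + 101; 175 = 1·101 + 74; 101 = 1·74 + 27; 74 = 2·27 + 20; 27 = 1·20 + 7; 20 = 2·7 + 6; 7 = 1·6 + 1; 6 = 6·1 + 0 → 1
1 divides 66, so a solution exists.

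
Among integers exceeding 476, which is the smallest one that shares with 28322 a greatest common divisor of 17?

493

Multiples of 17 above 476: 17·29, 17·30, … . Need the cofactor coprime to 28322/17 = 1666.
Checking s = 29, 30, … the first with gcd(s, 1666) = 1 is s = 29, giving 493.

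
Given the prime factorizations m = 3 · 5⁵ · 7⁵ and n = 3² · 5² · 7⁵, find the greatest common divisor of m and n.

min exponent per shared prime: 3 · 5² · 7⁵ = 1260525

1260525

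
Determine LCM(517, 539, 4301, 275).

517 = 11 · 47; 539 = 7² · 11; 4301 = 11 · 17 · 23; 275 = 5² · 11
lcm takes max exponent of each prime: 5² · 7² · 11 · 17 · 23 · 47 = 247630075

247630075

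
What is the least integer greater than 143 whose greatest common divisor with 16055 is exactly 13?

156

Multiples of 13 above 143: 13·12, 13·13, … . Need the cofactor coprime to 16055/13 = 1235.
Checking s = 12, 13, … the first with gcd(s, 1235) = 1 is s = 12, giving 156.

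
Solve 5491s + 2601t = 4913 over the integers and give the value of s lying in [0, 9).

8

gcd(5491, 2601) = 289 (Euclid: 5491 = 2·2601 + 289; 2601 = 9·289 + 0), and 289 | 4913.
Extended Euclid: 5491·(1) + 2601·(-2) = 289. Scale by 17: s₀ = 17.
General solution s = s₀ + 9k; reducing mod 9 gives s = 8 (and t = -15).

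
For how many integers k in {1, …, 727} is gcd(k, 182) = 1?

182 = 2·7·13. Inclusion–exclusion on these primes:
727 − ⌊727/2⌋ − ⌊727/7⌋ − ⌊727/13⌋ + ⌊727/14⌋ + ⌊727/26⌋ + ⌊727/91⌋ − ⌊727/182⌋ = 288

288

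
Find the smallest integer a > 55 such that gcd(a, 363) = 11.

gcd(a, 363) = 11 forces 11 | a; write a = 11s. Then gcd(11s, 11·33) = 11·gcd(s, 33), so need gcd(s, 33) = 1.
11s > 55 gives s ≥ 6. The least s ≥ 6 coprime to 33 is 7, so a = 11·7 = 77.

77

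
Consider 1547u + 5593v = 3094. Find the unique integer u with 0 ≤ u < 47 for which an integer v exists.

2

gcd(1547, 5593) = 119 (Euclid: 5593 = 3·1547 + 952; 1547 = 1·952 + 595; 952 = 1·595 + 357; 595 = 1·357 + 238; 357 = 1·238 + 119; 238 = 2·119 + 0), and 119 | 3094.
Extended Euclid: 1547·(-18) + 5593·(5) = 119. Scale by 26: u₀ = -468.
General solution u = u₀ + 47t; reducing mod 47 gives u = 2 (and v = 0).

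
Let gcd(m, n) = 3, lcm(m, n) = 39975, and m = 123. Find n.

975

m·n = gcd·lcm = 3·39975 = 119925, so n = 119925/123 = 975.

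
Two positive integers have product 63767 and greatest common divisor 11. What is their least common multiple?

Since gcd(m,n)·lcm(m,n) = mn, lcm = 63767/11 = 5797.

5797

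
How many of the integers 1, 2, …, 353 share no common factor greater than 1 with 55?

Prime factors of 55: 5, 11. Count integers ≤ 353 divisible by none of them.
By inclusion–exclusion: 353 − ⌊353/5⌋ − ⌊353/11⌋ + ⌊353/55⌋ = 257.

257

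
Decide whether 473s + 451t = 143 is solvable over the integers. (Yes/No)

Yes

By Bézout, 473s + 451t = 143 has integer solutions iff gcd(473, 451) | 143.
Euclid: 473 = 1·451 + 22; 451 = 20·22 + 11; 22 = 2·11 + 0. gcd = 11; 143 mod 11 = 0. Yes.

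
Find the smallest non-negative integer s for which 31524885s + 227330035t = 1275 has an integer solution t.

Euclid: 227330035 = 7·31524885 + 6655840; 31524885 = 4·6655840 + 4901525; 6655840 = 1·4901525 + 1754315; 4901525 = 2·1754315 + 1392895; 1754315 = 1·1392895 + 361420; 1392895 = 3·361420 + 308635; 361420 = 1·308635 + 52785; 308635 = 5·52785 + 44710; 52785 = 1·44710 + 8075; 44710 = 5·8075 + 4335; 8075 = 1·4335 + 3740; 4335 = 1·3740 + 595; 3740 = 6·595 + 170; 595 = 3·170 + 85; 170 = 2·85 + 0 → gcd = 85; 1275 = 85·15.
Back-substitution yields 31524885·(1154199) + 227330035·(-160058) = 85, so one solution is s = 1154199·15 = 17312985, t = -160058·15 = -2400870.
Solutions in s differ by 227330035/85 = 2674471; the one in [0, 2674471) is 17312985 mod 2674471 = 1266159.

1266159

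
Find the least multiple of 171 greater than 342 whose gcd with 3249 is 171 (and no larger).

gcd(k, 3249) = 171 forces 171 | k; write k = 171s. Then gcd(171s, 171·19) = 171·gcd(s, 19), so need gcd(s, 19) = 1.
171s > 342 gives s ≥ 3. The least s ≥ 3 coprime to 19 is 3, so k = 171·3 = 513.

513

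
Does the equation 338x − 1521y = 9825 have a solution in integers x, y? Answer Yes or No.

gcd(338, 1521): 1521 = 4·338 + 169; 338 = 2·169 + 0 → 169
169 does not divide 9825, so a solution does not exist.

No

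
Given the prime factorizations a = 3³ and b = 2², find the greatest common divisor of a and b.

1

min exponent per shared prime: (none) = 1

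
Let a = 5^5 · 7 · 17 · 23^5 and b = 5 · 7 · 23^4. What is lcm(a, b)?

2393515053125

max exponent per prime: 5^5 · 7 · 17 · 23^5 = 2393515053125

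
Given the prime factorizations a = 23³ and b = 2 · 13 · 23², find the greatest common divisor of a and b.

min exponent per shared prime: 23² = 529

529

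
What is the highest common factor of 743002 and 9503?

221

Euclid: 743002 = 78·9503 + 1768; 9503 = 5·1768 + 663; 1768 = 2·663 + 442; 663 = 1·442 + 221; 442 = 2·221 + 0. Last nonzero remainder: 221.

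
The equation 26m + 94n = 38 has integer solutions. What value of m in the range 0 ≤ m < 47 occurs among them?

34

Reduce mod 94: 26m ≡ 38 (mod 94). With g = gcd(26, 94) = 2 dividing 38, divide through: 13m ≡ 19 (mod 47).
Since gcd(13, 47) = 1, m ≡ 19·(13)⁻¹ ≡ 34 (mod 47). Smallest non-negative: 34.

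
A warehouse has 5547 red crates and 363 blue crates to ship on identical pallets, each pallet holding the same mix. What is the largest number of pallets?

5547 = 3 · 43²
363 = 3 · 11²
Common: 3 = 3

3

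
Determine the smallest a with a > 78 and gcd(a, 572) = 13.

gcd(a, 572) = 13 forces 13 | a; write a = 13s. Then gcd(13s, 13·44) = 13·gcd(s, 44), so need gcd(s, 44) = 1.
13s > 78 gives s ≥ 7. The least s ≥ 7 coprime to 44 is 7, so a = 13·7 = 91.

91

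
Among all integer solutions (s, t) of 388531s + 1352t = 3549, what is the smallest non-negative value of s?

7

Reduce mod 1352: 388531s ≡ 3549 (mod 1352). With g = gcd(388531, 1352) = 169 dividing 3549, divide through: 2299s ≡ 21 (mod 8).
Since gcd(2299, 8) = 1, s ≡ 21·(2299)⁻¹ ≡ 7 (mod 8). Smallest non-negative: 7.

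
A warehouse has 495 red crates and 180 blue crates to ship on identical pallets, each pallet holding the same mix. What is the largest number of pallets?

Euclid: 495 = 2·180 + 135; 180 = 1·135 + 45; 135 = 3·45 + 0. Last nonzero remainder: 45.

45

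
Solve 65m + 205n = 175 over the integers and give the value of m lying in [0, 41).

Reduce mod 205: 65m ≡ 175 (mod 205). With g = gcd(65, 205) = 5 dividing 175, divide through: 13m ≡ 35 (mod 41).
Since gcd(13, 41) = 1, m ≡ 35·(13)⁻¹ ≡ 9 (mod 41). Smallest non-negative: 9.

9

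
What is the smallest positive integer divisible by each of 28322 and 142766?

gcd first: 142766 = 5·28322 + 1156; 28322 = 24·1156 + 578; 1156 = 2·578 + 0 → gcd = 578
lcm = 28322·142766/gcd = 4043418652/578 = 6995534

6995534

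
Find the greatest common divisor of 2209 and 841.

2209 = 47²
841 = 29²
Common: 1 = 1

1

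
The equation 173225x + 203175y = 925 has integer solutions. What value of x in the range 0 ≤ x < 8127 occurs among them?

Euclid: 203175 = 1·173225 + 29950; 173225 = 5·29950 + 23475; 29950 = 1·23475 + 6475; 23475 = 3·6475 + 4050; 6475 = 1·4050 + 2425; 4050 = 1·2425 + 1625; 2425 = 1·1625 + 800; 1625 = 2·800 + 25; 800 = 32·25 + 0 → gcd = 25; 925 = 25·37.
Back-substitution yields 173225·(251) + 203175·(-214) = 25, so one solution is x = 251·37 = 9287, y = -214·37 = -7918.
Solutions in x differ by 203175/25 = 8127; the one in [0, 8127) is 9287 mod 8127 = 1160.

1160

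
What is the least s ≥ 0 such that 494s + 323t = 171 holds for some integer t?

gcd(494, 323) = 19 (Euclid: 494 = 1·323 + 171; 323 = 1·171 + 152; 171 = 1·152 + 19; 152 = 8·19 + 0), and 19 | 171.
Extended Euclid: 494·(2) + 323·(-3) = 19. Scale by 9: s₀ = 18.
General solution s = s₀ + 17k; reducing mod 17 gives s = 1 (and t = -1).

1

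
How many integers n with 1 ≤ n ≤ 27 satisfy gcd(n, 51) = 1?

17

Prime factors of 51: 3, 17. Count integers ≤ 27 divisible by none of them.
By inclusion–exclusion: 27 − ⌊27/3⌋ − ⌊27/17⌋ + ⌊27/51⌋ = 17.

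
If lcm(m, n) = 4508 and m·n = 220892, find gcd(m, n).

From gcd × lcm = mn: gcd = 220892 / 4508 = 49.

49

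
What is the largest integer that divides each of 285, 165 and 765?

15

285 = 3 · 5 · 19; 165 = 3 · 5 · 11; 765 = 3² · 5 · 17
gcd takes min exponent of each prime: 3 · 5 = 15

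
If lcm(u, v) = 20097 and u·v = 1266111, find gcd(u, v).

63

From gcd × lcm = uv: gcd = 1266111 / 20097 = 63.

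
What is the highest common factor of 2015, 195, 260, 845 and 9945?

gcd(2015, 195): 2015 = 10·195 + 65; 195 = 3·65 + 0 → 65
gcd(65, 260): 260 = 4·65 + 0 → 65
gcd(65, 845): 845 = 13·65 + 0 → 65
gcd(65, 9945): 9945 = 153·65 + 0 → 65

65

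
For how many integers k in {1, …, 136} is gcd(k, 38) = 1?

Prime factors of 38: 2, 19. Count integers ≤ 136 divisible by none of them.
By inclusion–exclusion: 136 − ⌊136/2⌋ − ⌊136/19⌋ + ⌊136/38⌋ = 64.

64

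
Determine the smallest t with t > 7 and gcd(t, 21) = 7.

Multiples of 7 above 7: 7·2, 7·3, … . Need the cofactor coprime to 21/7 = 3.
Checking s = 2, 3, … the first with gcd(s, 3) = 1 is s = 2, giving 14.

14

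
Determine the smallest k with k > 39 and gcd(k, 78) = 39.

117

Multiples of 39 above 39: 39·2, 39·3, … . Need the cofactor coprime to 78/39 = 2.
Checking s = 2, 3, … the first with gcd(s, 2) = 1 is s = 3, giving 117.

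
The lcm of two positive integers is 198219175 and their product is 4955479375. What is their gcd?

gcd·lcm = product, so gcd = 4955479375/198219175 = 25.

25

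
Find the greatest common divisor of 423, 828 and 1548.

9

gcd(423, 828): 828 = 1·423 + 405; 423 = 1·405 + 18; 405 = 22·18 + 9; 18 = 2·9 + 0 → 9
gcd(9, 1548): 1548 = 172·9 + 0 → 9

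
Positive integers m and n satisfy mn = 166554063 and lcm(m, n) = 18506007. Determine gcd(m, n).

gcd·lcm = product, so gcd = 166554063/18506007 = 9.

9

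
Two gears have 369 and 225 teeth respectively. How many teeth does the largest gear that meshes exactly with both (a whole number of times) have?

9

369 = 3² · 41
225 = 3² · 5²
Common: 3² = 9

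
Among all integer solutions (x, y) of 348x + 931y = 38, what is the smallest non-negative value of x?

380

Euclid: 931 = 2·348 + 235; 348 = 1·235 + 113; 235 = 2·113 + 9; 113 = 12·9 + 5; 9 = 1·5 + 4; 5 = 1·4 + 1; 4 = 4·1 + 0 → gcd = 1; 38 = 1·38.
Back-substitution yields 348·(206) + 931·(-77) = 1, so one solution is x = 206·38 = 7828, y = -77·38 = -2926.
Solutions in x differ by 931/1 = 931; the one in [0, 931) is 7828 mod 931 = 380.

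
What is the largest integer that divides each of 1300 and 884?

1300 = 2² · 5² · 13
884 = 2² · 13 · 17
Common: 2² · 13 = 52

52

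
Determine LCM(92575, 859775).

92575 = 5² · 7 · 23²; 859775 = 5² · 7 · 17³
max exponents: 5² · 7 · 17³ · 23² = 454820975

454820975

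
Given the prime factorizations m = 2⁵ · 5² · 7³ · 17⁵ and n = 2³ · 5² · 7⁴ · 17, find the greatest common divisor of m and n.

min exponent per shared prime: 2³ · 5² · 7³ · 17 = 1166200

1166200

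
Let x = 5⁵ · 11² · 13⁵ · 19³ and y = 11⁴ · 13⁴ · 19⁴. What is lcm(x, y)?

max exponent per prime: 5⁵ · 11⁴ · 13⁵ · 19⁴ = 2213869043909290625

2213869043909290625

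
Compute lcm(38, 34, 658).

212534

38 = 2 · 19; 34 = 2 · 17; 658 = 2 · 7 · 47
lcm takes max exponent of each prime: 2 · 7 · 17 · 19 · 47 = 212534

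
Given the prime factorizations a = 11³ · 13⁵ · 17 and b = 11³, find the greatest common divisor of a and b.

min exponent per shared prime: 11³ = 1331

1331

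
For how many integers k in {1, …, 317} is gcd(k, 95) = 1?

241

95 = 5·19. Inclusion–exclusion on these primes:
317 − ⌊317/5⌋ − ⌊317/19⌋ + ⌊317/95⌋ = 241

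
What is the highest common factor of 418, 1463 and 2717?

209

gcd(418, 1463): 1463 = 3·418 + 209; 418 = 2·209 + 0 → 209
gcd(209, 2717): 2717 = 13·209 + 0 → 209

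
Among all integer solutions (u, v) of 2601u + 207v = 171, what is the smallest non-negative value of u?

gcd(2601, 207) = 9 (Euclid: 2601 = 12·207 + 117; 207 = 1·117 + 90; 117 = 1·90 + 27; 90 = 3·27 + 9; 27 = 3·9 + 0), and 9 | 171.
Extended Euclid: 2601·(-7) + 207·(88) = 9. Scale by 19: u₀ = -133.
General solution u = u₀ + 23t; reducing mod 23 gives u = 5 (and v = -62).

5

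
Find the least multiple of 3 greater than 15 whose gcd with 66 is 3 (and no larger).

gcd(t, 66) = 3 forces 3 | t; write t = 3s. Then gcd(3s, 3·22) = 3·gcd(s, 22), so need gcd(s, 22) = 1.
3s > 15 gives s ≥ 6. The least s ≥ 6 coprime to 22 is 7, so t = 3·7 = 21.

21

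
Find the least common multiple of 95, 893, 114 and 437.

lcm(95, 893) = 95·893/gcd = 84835/19 = 4465
lcm(4465, 114) = 4465·114/gcd = 509010/19 = 26790
lcm(26790, 437) = 26790·437/gcd = 11707230/19 = 616170

616170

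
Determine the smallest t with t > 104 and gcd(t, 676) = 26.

130

gcd(t, 676) = 26 forces 26 | t; write t = 26s. Then gcd(26s, 26·26) = 26·gcd(s, 26), so need gcd(s, 26) = 1.
26s > 104 gives s ≥ 5. The least s ≥ 5 coprime to 26 is 5, so t = 26·5 = 130.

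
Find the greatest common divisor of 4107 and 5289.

4107 = 3 · 37²
5289 = 3 · 41 · 43
Common: 3 = 3

3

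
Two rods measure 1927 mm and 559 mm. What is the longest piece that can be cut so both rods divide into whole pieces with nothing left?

Euclid: 1927 = 3·559 + 250; 559 = 2·250 + 59; 250 = 4·59 + 14; 59 = 4·14 + 3; 14 = 4·3 + 2; 3 = 1·2 + 1; 2 = 2·1 + 0. Last nonzero remainder: 1.

1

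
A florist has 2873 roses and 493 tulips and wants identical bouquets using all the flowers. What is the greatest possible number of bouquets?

2873 = 13² · 17
493 = 17 · 29
Common: 17 = 17

17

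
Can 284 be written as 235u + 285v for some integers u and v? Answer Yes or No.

gcd(235, 285): 285 = 1·235 + 50; 235 = 4·50 + 35; 50 = 1·35 + 15; 35 = 2·15 + 5; 15 = 3·5 + 0 → 5
5 does not divide 284, so a solution does not exist.

No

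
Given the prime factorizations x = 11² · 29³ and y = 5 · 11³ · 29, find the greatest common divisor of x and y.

3509

min exponent per shared prime: 11² · 29 = 3509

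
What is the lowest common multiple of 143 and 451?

gcd first: 451 = 3·143 + 22; 143 = 6·22 + 11; 22 = 2·11 + 0 → gcd = 11
lcm = 143·451/gcd = 64493/11 = 5863

5863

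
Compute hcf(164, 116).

164 = 2² · 41
116 = 2² · 29
Common: 2² = 4

4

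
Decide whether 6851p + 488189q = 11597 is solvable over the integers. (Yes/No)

By Bézout, 6851p + 488189q = 11597 has integer solutions iff gcd(6851, 488189) | 11597.
Euclid: 488189 = 71·6851 + 1768; 6851 = 3·1768 + 1547; 1768 = 1·1547 + 221; 1547 = 7·221 + 0. gcd = 221; 11597 mod 221 = 105. No.

No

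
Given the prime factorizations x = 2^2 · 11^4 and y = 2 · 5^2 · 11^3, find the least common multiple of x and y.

1464100

max exponent per prime: 2^2 · 5^2 · 11^4 = 1464100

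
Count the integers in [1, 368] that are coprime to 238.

149

Prime factors of 238: 2, 7, 17. Count integers ≤ 368 divisible by none of them.
By inclusion–exclusion: 368 − ⌊368/2⌋ − ⌊368/7⌋ − ⌊368/17⌋ + ⌊368/14⌋ + ⌊368/34⌋ + ⌊368/119⌋ − ⌊368/238⌋ = 149.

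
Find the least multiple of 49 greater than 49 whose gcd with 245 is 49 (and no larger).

245 = 49·5. Any a with gcd(a, 245) = 49 is a multiple of 49, say 49s, with s coprime to 5.
Need s > 49/49, so s ≥ 2. First s ≥ 2 with gcd(s, 5) = 1 is s = 2. Thus a = 49·2 = 98.

98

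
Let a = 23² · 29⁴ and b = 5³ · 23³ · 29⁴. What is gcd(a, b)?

374151649

min exponent per shared prime: 23² · 29⁴ = 374151649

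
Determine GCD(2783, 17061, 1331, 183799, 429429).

2783 = 11² · 23; 17061 = 3 · 11² · 47; 1331 = 11³; 183799 = 7² · 11² · 31; 429429 = 3 · 7 · 11² · 13²
gcd takes min exponent of each prime: 11² = 121

121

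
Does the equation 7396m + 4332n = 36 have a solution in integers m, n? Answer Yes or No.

gcd(7396, 4332): 7396 = 1·4332 + 3064; 4332 = 1·3064 + 1268; 3064 = 2·1268 + 528; 1268 = 2·528 + 212; 528 = 2·212 + 104; 212 = 2·104 + 4; 104 = 26·4 + 0 → 4
4 divides 36, so a solution exists.

Yes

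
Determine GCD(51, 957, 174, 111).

51 = 3 · 17; 957 = 3 · 11 · 29; 174 = 2 · 3 · 29; 111 = 3 · 37
gcd takes min exponent of each prime: 3 = 3

3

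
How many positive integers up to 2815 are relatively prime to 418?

1213

Prime factors of 418: 2, 11, 19. Count integers ≤ 2815 divisible by none of them.
By inclusion–exclusion: 2815 − ⌊2815/2⌋ − ⌊2815/11⌋ − ⌊2815/19⌋ + ⌊2815/22⌋ + ⌊2815/38⌋ + ⌊2815/209⌋ − ⌊2815/418⌋ = 1213.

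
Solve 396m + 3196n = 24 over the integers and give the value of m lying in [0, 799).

gcd(396, 3196) = 4 (Euclid: 3196 = 8·396 + 28; 396 = 14·28 + 4; 28 = 7·4 + 0), and 4 | 24.
Extended Euclid: 396·(113) + 3196·(-14) = 4. Scale by 6: m₀ = 678.
General solution m = m₀ + 799t; reducing mod 799 gives m = 678 (and n = -84).

678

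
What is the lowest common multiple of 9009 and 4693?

3252249

9009 = 3² · 7 · 11 · 13; 4693 = 13 · 19²
max exponents: 3² · 7 · 11 · 13 · 19² = 3252249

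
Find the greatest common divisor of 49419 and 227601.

171

Euclid: 227601 = 4·49419 + 29925; 49419 = 1·29925 + 19494; 29925 = 1·19494 + 10431; 19494 = 1·10431 + 9063; 10431 = 1·9063 + 1368; 9063 = 6·1368 + 855; 1368 = 1·855 + 513; 855 = 1·513 + 342; 513 = 1·342 + 171; 342 = 2·171 + 0. Last nonzero remainder: 171.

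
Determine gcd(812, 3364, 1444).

gcd(812, 3364): 3364 = 4·812 + 116; 812 = 7·116 + 0 → 116
gcd(116, 1444): 1444 = 12·116 + 52; 116 = 2·52 + 12; 52 = 4·12 + 4; 12 = 3·4 + 0 → 4

4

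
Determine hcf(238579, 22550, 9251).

gcd(238579, 22550): 238579 = 10·22550 + 13079; 22550 = 1·13079 + 9471; 13079 = 1·9471 + 3608; 9471 = 2·3608 + 2255; 3608 = 1·2255 + 1353; 2255 = 1·1353 + 902; 1353 = 1·902 + 451; 902 = 2·451 + 0 → 451
gcd(451, 9251): 9251 = 20·451 + 231; 451 = 1·231 + 220; 231 = 1·220 + 11; 220 = 20·11 + 0 → 11

11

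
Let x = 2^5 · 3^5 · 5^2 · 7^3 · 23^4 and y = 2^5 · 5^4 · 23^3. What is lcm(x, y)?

466489350180000

max exponent per prime: 2^5 · 3^5 · 5^4 · 7^3 · 23^4 = 466489350180000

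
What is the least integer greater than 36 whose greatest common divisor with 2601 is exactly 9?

45

Multiples of 9 above 36: 9·5, 9·6, … . Need the cofactor coprime to 2601/9 = 289.
Checking s = 5, 6, … the first with gcd(s, 289) = 1 is s = 5, giving 45.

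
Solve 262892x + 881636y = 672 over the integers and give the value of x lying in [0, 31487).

gcd(262892, 881636) = 28 (Euclid: 881636 = 3·262892 + 92960; 262892 = 2·92960 + 76972; 92960 = 1·76972 + 15988; 76972 = 4·15988 + 13020; 15988 = 1·13020 + 2968; 13020 = 4·2968 + 1148; 2968 = 2·1148 + 672; 1148 = 1·672 + 476; 672 = 1·476 + 196; 476 = 2·196 + 84; 196 = 2·84 + 28; 84 = 3·28 + 0), and 28 | 672.
Extended Euclid: 262892·(-9209) + 881636·(2746) = 28. Scale by 24: x₀ = -221016.
General solution x = x₀ + 31487t; reducing mod 31487 gives x = 30880 (and y = -9208).

30880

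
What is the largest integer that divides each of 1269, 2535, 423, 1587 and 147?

3

1269 = 3³ · 47; 2535 = 3 · 5 · 13²; 423 = 3² · 47; 1587 = 3 · 23²; 147 = 3 · 7²
gcd takes min exponent of each prime: 3 = 3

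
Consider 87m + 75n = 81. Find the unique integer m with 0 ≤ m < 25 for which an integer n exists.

13

Reduce mod 75: 87m ≡ 81 (mod 75). With g = gcd(87, 75) = 3 dividing 81, divide through: 29m ≡ 27 (mod 25).
Since gcd(29, 25) = 1, m ≡ 27·(29)⁻¹ ≡ 13 (mod 25). Smallest non-negative: 13.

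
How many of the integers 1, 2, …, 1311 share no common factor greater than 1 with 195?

646

195 = 3·5·13. Inclusion–exclusion on these primes:
1311 − ⌊1311/3⌋ − ⌊1311/5⌋ − ⌊1311/13⌋ + ⌊1311/15⌋ + ⌊1311/39⌋ + ⌊1311/65⌋ − ⌊1311/195⌋ = 646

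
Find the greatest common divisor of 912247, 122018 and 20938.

912247 = 7 · 19⁴; 122018 = 2 · 13² · 19²; 20938 = 2 · 19² · 29
gcd takes min exponent of each prime: 19² = 361

361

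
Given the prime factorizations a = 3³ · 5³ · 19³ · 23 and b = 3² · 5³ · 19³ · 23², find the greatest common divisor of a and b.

min exponent per shared prime: 3² · 5³ · 19³ · 23 = 177476625

177476625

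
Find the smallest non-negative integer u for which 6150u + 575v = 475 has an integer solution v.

17

gcd(6150, 575) = 25 (Euclid: 6150 = 10·575 + 400; 575 = 1·400 + 175; 400 = 2·175 + 50; 175 = 3·50 + 25; 50 = 2·25 + 0), and 25 | 475.
Extended Euclid: 6150·(-10) + 575·(107) = 25. Scale by 19: u₀ = -190.
General solution u = u₀ + 23t; reducing mod 23 gives u = 17 (and v = -181).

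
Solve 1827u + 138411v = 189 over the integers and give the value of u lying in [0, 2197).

1288

Reduce mod 138411: 1827u ≡ 189 (mod 138411). With g = gcd(1827, 138411) = 63 dividing 189, divide through: 29u ≡ 3 (mod 2197).
Since gcd(29, 2197) = 1, u ≡ 3·(29)⁻¹ ≡ 1288 (mod 2197). Smallest non-negative: 1288.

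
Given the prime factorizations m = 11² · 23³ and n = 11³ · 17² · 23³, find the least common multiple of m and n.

4680146053

max exponent per prime: 11³ · 17² · 23³ = 4680146053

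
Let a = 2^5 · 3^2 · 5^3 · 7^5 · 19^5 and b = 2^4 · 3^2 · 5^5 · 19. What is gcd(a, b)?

min exponent per shared prime: 2^4 · 3^2 · 5^3 · 19 = 342000

342000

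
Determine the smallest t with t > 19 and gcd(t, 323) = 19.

323 = 19·17. Any t with gcd(t, 323) = 19 is a multiple of 19, say 19s, with s coprime to 17.
Need s > 19/19, so s ≥ 2. First s ≥ 2 with gcd(s, 17) = 1 is s = 2. Thus t = 19·2 = 38.

38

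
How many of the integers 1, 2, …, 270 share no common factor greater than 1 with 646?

Prime factors of 646: 2, 17, 19. Count integers ≤ 270 divisible by none of them.
By inclusion–exclusion: 270 − ⌊270/2⌋ − ⌊270/17⌋ − ⌊270/19⌋ + ⌊270/34⌋ + ⌊270/38⌋ + ⌊270/323⌋ − ⌊270/646⌋ = 120.

120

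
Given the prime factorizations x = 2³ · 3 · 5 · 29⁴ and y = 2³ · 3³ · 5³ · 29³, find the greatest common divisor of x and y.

2926680

min exponent per shared prime: 2³ · 3 · 5 · 29³ = 2926680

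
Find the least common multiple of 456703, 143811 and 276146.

lcm(456703, 143811) = 456703·143811/gcd = 65678915133/19 = 3456785007
lcm(3456785007, 276146) = 3456785007·276146/gcd = 954577352543022/10621 = 89876410182

89876410182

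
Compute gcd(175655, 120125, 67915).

175655 = 5 · 19 · 43²; 120125 = 5³ · 31²; 67915 = 5 · 17² · 47
gcd takes min exponent of each prime: 5 = 5

5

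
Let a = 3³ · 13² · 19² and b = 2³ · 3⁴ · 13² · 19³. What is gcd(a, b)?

min exponent per shared prime: 3³ · 13² · 19² = 1647243

1647243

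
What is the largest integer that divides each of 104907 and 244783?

104907 = 3 · 11² · 17²
244783 = 7 · 11² · 17²
Common: 11² · 17² = 34969

34969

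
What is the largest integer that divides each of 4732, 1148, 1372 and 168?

28

gcd(4732, 1148): 4732 = 4·1148 + 140; 1148 = 8·140 + 28; 140 = 5·28 + 0 → 28
gcd(28, 1372): 1372 = 49·28 + 0 → 28
gcd(28, 168): 168 = 6·28 + 0 → 28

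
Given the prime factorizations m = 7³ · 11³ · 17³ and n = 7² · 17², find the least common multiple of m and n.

max exponent per prime: 7³ · 11³ · 17³ = 2242946629

2242946629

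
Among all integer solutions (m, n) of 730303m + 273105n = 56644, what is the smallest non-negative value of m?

73

Reduce mod 273105: 730303m ≡ 56644 (mod 273105). With g = gcd(730303, 273105) = 2023 dividing 56644, divide through: 361m ≡ 28 (mod 135).
Since gcd(361, 135) = 1, m ≡ 28·(361)⁻¹ ≡ 73 (mod 135). Smallest non-negative: 73.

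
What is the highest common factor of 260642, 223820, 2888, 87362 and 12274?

722

gcd(260642, 223820): 260642 = 1·223820 + 36822; 223820 = 6·36822 + 2888; 36822 = 12·2888 + 2166; 2888 = 1·2166 + 722; 2166 = 3·722 + 0 → 722
gcd(722, 2888): 2888 = 4·722 + 0 → 722
gcd(722, 87362): 87362 = 121·722 + 0 → 722
gcd(722, 12274): 12274 = 17·722 + 0 → 722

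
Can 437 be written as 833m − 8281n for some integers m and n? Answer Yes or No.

No

gcd(833, 8281): 8281 = 9·833 + 784; 833 = 1·784 + 49; 784 = 16·49 + 0 → 49
49 does not divide 437, so a solution does not exist.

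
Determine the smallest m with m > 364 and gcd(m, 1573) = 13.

377

Multiples of 13 above 364: 13·29, 13·30, … . Need the cofactor coprime to 1573/13 = 121.
Checking s = 29, 30, … the first with gcd(s, 121) = 1 is s = 29, giving 377.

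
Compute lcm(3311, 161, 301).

3311 = 7 · 11 · 43; 161 = 7 · 23; 301 = 7 · 43
lcm takes max exponent of each prime: 7 · 11 · 23 · 43 = 76153

76153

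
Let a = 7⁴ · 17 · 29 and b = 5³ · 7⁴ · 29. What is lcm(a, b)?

max exponent per prime: 5³ · 7⁴ · 17 · 29 = 147961625

147961625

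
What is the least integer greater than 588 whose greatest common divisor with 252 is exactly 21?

252 = 21·12. Any m with gcd(m, 252) = 21 is a multiple of 21, say 21s, with s coprime to 12.
Need s > 588/21, so s ≥ 29. First s ≥ 29 with gcd(s, 12) = 1 is s = 29. Thus m = 21·29 = 609.

609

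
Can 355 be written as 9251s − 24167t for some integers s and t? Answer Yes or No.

gcd(9251, 24167): 24167 = 2·9251 + 5665; 9251 = 1·5665 + 3586; 5665 = 1·3586 + 2079; 3586 = 1·2079 + 1507; 2079 = 1·1507 + 572; 1507 = 2·572 + 363; 572 = 1·363 + 209; 363 = 1·209 + 154; 209 = 1·154 + 55; 154 = 2·55 + 44; 55 = 1·44 + 11; 44 = 4·11 + 0 → 11
11 does not divide 355, so a solution does not exist.

No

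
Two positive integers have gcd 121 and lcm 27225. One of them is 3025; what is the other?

1089

Using uv = gcd(u,v)·lcm(u,v) = 121·27225 = 3294225, we get v = 3294225/3025 = 1089.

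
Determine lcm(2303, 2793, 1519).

4069401

2303 = 7² · 47; 2793 = 3 · 7² · 19; 1519 = 7² · 31
lcm takes max exponent of each prime: 3 · 7² · 19 · 31 · 47 = 4069401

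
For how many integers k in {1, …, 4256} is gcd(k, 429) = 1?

429 = 3·11·13. Inclusion–exclusion on these primes:
4256 − ⌊4256/3⌋ − ⌊4256/11⌋ − ⌊4256/13⌋ + ⌊4256/33⌋ + ⌊4256/39⌋ + ⌊4256/143⌋ − ⌊4256/429⌋ = 2382

2382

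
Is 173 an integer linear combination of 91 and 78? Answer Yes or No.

gcd(91, 78): 91 = 1·78 + 13; 78 = 6·13 + 0 → 13
13 does not divide 173, so a solution does not exist.

No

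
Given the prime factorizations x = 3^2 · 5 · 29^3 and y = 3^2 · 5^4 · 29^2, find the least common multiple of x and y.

max exponent per prime: 3^2 · 5^4 · 29^3 = 137188125

137188125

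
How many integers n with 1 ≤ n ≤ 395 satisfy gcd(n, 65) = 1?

Prime factors of 65: 5, 13. Count integers ≤ 395 divisible by none of them.
By inclusion–exclusion: 395 − ⌊395/5⌋ − ⌊395/13⌋ + ⌊395/65⌋ = 292.

292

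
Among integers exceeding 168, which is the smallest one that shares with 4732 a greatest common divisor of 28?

4732 = 28·169. Any a with gcd(a, 4732) = 28 is a multiple of 28, say 28s, with s coprime to 169.
Need s > 168/28, so s ≥ 7. First s ≥ 7 with gcd(s, 169) = 1 is s = 7. Thus a = 28·7 = 196.

196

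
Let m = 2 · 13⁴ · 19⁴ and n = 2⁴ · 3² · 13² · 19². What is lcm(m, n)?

535982123664

max exponent per prime: 2⁴ · 3² · 13⁴ · 19⁴ = 535982123664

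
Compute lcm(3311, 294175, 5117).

3311 = 7 · 11 · 43; 294175 = 5² · 7 · 41²; 5117 = 7 · 17 · 43
lcm takes max exponent of each prime: 5² · 7 · 11 · 17 · 41² · 43 = 2365461175

2365461175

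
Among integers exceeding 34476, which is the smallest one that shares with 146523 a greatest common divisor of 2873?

gcd(t, 146523) = 2873 forces 2873 | t; write t = 2873s. Then gcd(2873s, 2873·51) = 2873·gcd(s, 51), so need gcd(s, 51) = 1.
2873s > 34476 gives s ≥ 13. The least s ≥ 13 coprime to 51 is 13, so t = 2873·13 = 37349.

37349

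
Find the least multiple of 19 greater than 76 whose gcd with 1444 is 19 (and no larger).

Multiples of 19 above 76: 19·5, 19·6, … . Need the cofactor coprime to 1444/19 = 76.
Checking s = 5, 6, … the first with gcd(s, 76) = 1 is s = 5, giving 95.

95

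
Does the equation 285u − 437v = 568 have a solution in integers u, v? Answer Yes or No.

No

By Bézout, 285u − 437v = 568 has integer solutions iff gcd(285, 437) | 568.
Euclid: 437 = 1·285 + 152; 285 = 1·152 + 133; 152 = 1·133 + 19; 133 = 7·19 + 0. gcd = 19; 568 mod 19 = 17. No.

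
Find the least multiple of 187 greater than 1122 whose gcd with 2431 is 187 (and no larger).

1309

2431 = 187·13. Any k with gcd(k, 2431) = 187 is a multiple of 187, say 187s, with s coprime to 13.
Need s > 1122/187, so s ≥ 7. First s ≥ 7 with gcd(s, 13) = 1 is s = 7. Thus k = 187·7 = 1309.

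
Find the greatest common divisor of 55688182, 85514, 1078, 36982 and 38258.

22

55688182 = 2 · 11 · 37² · 43²; 85514 = 2 · 11 · 13² · 23; 1078 = 2 · 7² · 11; 36982 = 2 · 11 · 41²; 38258 = 2 · 11 · 37 · 47
gcd takes min exponent of each prime: 2 · 11 = 22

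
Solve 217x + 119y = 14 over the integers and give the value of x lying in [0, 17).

5

Reduce mod 119: 217x ≡ 14 (mod 119). With g = gcd(217, 119) = 7 dividing 14, divide through: 31x ≡ 2 (mod 17).
Since gcd(31, 17) = 1, x ≡ 2·(31)⁻¹ ≡ 5 (mod 17). Smallest non-negative: 5.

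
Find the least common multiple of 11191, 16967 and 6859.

11191 = 19² · 31; 16967 = 19² · 47; 6859 = 19³
lcm takes max exponent of each prime: 19³ · 31 · 47 = 9993563

9993563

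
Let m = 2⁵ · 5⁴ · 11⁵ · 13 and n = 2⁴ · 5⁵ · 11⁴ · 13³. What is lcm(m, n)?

35382904700000

max exponent per prime: 2⁵ · 5⁵ · 11⁵ · 13³ = 35382904700000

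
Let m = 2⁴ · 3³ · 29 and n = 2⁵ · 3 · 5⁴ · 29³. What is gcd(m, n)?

1392

min exponent per shared prime: 2⁴ · 3 · 29 = 1392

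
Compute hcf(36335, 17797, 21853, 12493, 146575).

13

gcd(36335, 17797): 36335 = 2·17797 + 741; 17797 = 24·741 + 13; 741 = 57·13 + 0 → 13
gcd(13, 21853): 21853 = 1681·13 + 0 → 13
gcd(13, 12493): 12493 = 961·13 + 0 → 13
gcd(13, 146575): 146575 = 11275·13 + 0 → 13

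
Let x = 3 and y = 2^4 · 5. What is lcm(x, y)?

max exponent per prime: 2^4 · 3 · 5 = 240

240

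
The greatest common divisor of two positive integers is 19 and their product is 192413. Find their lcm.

10127

gcd·lcm = product, so lcm = 192413/19 = 10127.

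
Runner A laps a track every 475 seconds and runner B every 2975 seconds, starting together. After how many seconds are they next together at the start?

475 = 5² · 19; 2975 = 5² · 7 · 17
max exponents: 5² · 7 · 17 · 19 = 56525

56525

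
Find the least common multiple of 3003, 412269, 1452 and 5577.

1650725076

lcm(3003, 412269) = 3003·412269/gcd = 1238043807/429 = 2885883
lcm(2885883, 1452) = 2885883·1452/gcd = 4190302116/33 = 126978852
lcm(126978852, 5577) = 126978852·5577/gcd = 708161057604/429 = 1650725076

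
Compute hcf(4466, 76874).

Euclid: 76874 = 17·4466 + 952; 4466 = 4·952 + 658; 952 = 1·658 + 294; 658 = 2·294 + 70; 294 = 4·70 + 14; 70 = 5·14 + 0. Last nonzero remainder: 14.

14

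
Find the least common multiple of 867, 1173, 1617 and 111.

867 = 3 · 17²; 1173 = 3 · 17 · 23; 1617 = 3 · 7² · 11; 111 = 3 · 37
lcm takes max exponent of each prime: 3 · 7² · 11 · 17² · 23 · 37 = 397683363

397683363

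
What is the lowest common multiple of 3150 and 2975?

3150 = 2 · 3² · 5² · 7; 2975 = 5² · 7 · 17
max exponents: 2 · 3² · 5² · 7 · 17 = 53550

53550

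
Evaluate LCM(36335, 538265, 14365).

393471715

36335 = 5 · 13² · 43; 538265 = 5 · 7² · 13³; 14365 = 5 · 13² · 17
lcm takes max exponent of each prime: 5 · 7² · 13³ · 17 · 43 = 393471715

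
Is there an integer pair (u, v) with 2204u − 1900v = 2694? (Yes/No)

By Bézout, 2204u − 1900v = 2694 has integer solutions iff gcd(2204, 1900) | 2694.
Euclid: 2204 = 1·1900 + 304; 1900 = 6·304 + 76; 304 = 4·76 + 0. gcd = 76; 2694 mod 76 = 34. No.

No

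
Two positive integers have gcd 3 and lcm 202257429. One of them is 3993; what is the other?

Using uv = gcd(u,v)·lcm(u,v) = 3·202257429 = 606772287, we get v = 606772287/3993 = 151959.

151959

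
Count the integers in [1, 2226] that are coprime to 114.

Prime factors of 114: 2, 3, 19. Count integers ≤ 2226 divisible by none of them.
By inclusion–exclusion: 2226 − ⌊2226/2⌋ − ⌊2226/3⌋ − ⌊2226/19⌋ + ⌊2226/6⌋ + ⌊2226/38⌋ + ⌊2226/57⌋ − ⌊2226/114⌋ = 703.

703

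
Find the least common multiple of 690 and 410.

690 = 2 · 3 · 5 · 23; 410 = 2 · 5 · 41
max exponents: 2 · 3 · 5 · 23 · 41 = 28290

28290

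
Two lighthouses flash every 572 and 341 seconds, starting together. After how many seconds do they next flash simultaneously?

17732

572 = 2² · 11 · 13; 341 = 11 · 31
max exponents: 2² · 11 · 13 · 31 = 17732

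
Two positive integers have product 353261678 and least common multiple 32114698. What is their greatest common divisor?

11

gcd·lcm = product, so gcd = 353261678/32114698 = 11.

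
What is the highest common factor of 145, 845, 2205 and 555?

5

gcd(145, 845): 845 = 5·145 + 120; 145 = 1·120 + 25; 120 = 4·25 + 20; 25 = 1·20 + 5; 20 = 4·5 + 0 → 5
gcd(5, 2205): 2205 = 441·5 + 0 → 5
gcd(5, 555): 555 = 111·5 + 0 → 5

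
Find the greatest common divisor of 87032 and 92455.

Euclid: 92455 = 1·87032 + 5423; 87032 = 16·5423 + 264; 5423 = 20·264 + 143; 264 = 1·143 + 121; 143 = 1·121 + 22; 121 = 5·22 + 11; 22 = 2·11 + 0. Last nonzero remainder: 11.

11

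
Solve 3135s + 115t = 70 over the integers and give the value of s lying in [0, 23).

10

gcd(3135, 115) = 5 (Euclid: 3135 = 27·115 + 30; 115 = 3·30 + 25; 30 = 1·25 + 5; 25 = 5·5 + 0), and 5 | 70.
Extended Euclid: 3135·(4) + 115·(-109) = 5. Scale by 14: s₀ = 56.
General solution s = s₀ + 23k; reducing mod 23 gives s = 10 (and t = -272).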